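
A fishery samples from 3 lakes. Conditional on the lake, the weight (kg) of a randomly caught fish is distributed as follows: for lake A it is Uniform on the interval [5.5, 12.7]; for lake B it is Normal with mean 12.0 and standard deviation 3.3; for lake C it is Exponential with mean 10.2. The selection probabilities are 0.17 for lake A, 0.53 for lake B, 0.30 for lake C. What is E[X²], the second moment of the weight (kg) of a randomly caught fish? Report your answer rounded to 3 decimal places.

For each component E[X²] = Var + (mean)², giving A: 87.13; B: 154.89; C: 208.08.
Overall E[X²] = 0.17·87.13 + 0.53·154.89 + 0.3·208.08 = 159.328.

159.328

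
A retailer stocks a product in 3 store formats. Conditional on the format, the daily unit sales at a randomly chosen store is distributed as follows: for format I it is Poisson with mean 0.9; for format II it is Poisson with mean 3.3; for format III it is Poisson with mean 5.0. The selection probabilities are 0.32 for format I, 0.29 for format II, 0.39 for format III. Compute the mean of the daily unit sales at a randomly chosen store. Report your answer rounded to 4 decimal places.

Component means — I: 0.9; II: 3.3; III: 5.
E[X] = 0.32·0.9 + 0.29·3.3 + 0.39·5 = 3.195.

3.1950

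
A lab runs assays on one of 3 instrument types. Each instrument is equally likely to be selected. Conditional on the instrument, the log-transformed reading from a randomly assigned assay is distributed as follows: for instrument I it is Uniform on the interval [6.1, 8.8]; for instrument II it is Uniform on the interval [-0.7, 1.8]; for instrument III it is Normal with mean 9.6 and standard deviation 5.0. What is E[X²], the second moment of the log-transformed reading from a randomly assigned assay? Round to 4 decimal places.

58.0311

For each component E[X²] = Var + (mean)², giving I: 56.11; II: 0.823333; III: 117.16.
Overall E[X²] = 0.333333·56.11 + 0.333333·0.823333 + 0.333333·117.16 = 58.0311.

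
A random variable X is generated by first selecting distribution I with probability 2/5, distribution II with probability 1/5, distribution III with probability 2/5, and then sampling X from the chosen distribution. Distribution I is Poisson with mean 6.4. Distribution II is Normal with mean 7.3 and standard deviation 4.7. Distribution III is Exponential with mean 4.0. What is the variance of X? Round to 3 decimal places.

15.236

Per component, I: μ=6.4, E[X²]=47.36; II: μ=7.3, E[X²]=75.38; III: μ=4, E[X²]=32.
E[X] = 0.4·6.4 + 0.2·7.3 + 0.4·4 = 5.62.
E[X²] = 0.4·47.36 + 0.2·75.38 + 0.4·32 = 46.82.
Var(X) = E[X²] − (E[X])² = 46.82 − 31.5844 = 15.2356.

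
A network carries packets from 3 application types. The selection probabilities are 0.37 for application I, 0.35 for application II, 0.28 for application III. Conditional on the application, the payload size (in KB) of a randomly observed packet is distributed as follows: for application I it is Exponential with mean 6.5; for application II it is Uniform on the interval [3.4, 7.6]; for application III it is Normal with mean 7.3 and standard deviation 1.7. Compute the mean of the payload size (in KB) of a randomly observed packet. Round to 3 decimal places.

6.374

Component means — I: 6.5; II: 5.5; III: 7.3.
E[X] = 0.37·6.5 + 0.35·5.5 + 0.28·7.3 = 6.374.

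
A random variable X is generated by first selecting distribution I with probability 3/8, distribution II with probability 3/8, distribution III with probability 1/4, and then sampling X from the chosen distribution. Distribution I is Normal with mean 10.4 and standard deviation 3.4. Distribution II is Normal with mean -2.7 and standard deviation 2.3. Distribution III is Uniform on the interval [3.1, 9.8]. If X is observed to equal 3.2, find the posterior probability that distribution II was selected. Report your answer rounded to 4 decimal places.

0.0546

Likelihoods f(3.2 | ·): I: 0.0124638; II: 0.0064607; III: 0.149254.
Posterior ∝ prior × likelihood. Numerator for II: 0.375·0.0064607 = 0.00242276.
Normalizing constant: 0.375·0.0124638 + 0.375·0.0064607 + 0.25·0.149254 = 0.0444101.
P(II | observation) = 0.00242276 / 0.0444101 = 0.0545543.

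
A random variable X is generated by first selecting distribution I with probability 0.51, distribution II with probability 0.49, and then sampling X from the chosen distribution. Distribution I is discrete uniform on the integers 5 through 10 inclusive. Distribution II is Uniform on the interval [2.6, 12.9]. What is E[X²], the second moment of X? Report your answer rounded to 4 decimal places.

63.9376

For each component E[X²] = Var + (mean)², giving I: 59.1667; II: 68.9033.
Overall E[X²] = 0.51·59.1667 + 0.49·68.9033 = 63.9376.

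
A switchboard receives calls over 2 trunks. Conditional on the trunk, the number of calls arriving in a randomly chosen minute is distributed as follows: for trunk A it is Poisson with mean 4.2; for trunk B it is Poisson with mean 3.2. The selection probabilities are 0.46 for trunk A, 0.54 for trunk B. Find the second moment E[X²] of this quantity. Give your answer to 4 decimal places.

17.3040

For each component E[X²] = Var + (mean)², giving A: 21.84; B: 13.44.
Overall E[X²] = 0.46·21.84 + 0.54·13.44 = 17.304.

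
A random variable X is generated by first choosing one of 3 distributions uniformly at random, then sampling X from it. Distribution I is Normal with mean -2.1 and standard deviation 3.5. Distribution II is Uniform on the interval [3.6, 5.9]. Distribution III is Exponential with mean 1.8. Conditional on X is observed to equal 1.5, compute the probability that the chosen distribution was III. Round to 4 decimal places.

0.7824

Likelihoods f(1.5 | ·): I: 0.0671598; II: 0; III: 0.241443.
Posterior ∝ prior × likelihood. Numerator for III: 0.333333·0.241443 = 0.0804811.
Normalizing constant: 0.333333·0.0671598 + 0.333333·0 + 0.333333·0.241443 = 0.102868.
P(III | observation) = 0.0804811 / 0.102868 = 0.782375.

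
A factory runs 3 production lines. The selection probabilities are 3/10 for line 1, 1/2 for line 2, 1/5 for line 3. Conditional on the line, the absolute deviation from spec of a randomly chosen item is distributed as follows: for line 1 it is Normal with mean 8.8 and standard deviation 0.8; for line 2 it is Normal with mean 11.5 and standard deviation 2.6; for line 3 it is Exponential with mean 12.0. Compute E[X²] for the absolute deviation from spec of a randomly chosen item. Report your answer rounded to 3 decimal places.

150.529

For each component E[X²] = Var + (mean)², giving 1: 78.08; 2: 139.01; 3: 288.
Overall E[X²] = 0.3·78.08 + 0.5·139.01 + 0.2·288 = 150.529.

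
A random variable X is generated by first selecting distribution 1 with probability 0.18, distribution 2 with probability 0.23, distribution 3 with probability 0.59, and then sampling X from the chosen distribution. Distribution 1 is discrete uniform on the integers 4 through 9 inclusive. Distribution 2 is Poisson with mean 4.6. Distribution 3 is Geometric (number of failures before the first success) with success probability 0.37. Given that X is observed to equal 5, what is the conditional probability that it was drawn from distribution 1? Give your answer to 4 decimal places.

0.3284

Likelihoods P(X=5 | ·): 1: 0.166667; 2: 0.172526; 3: 0.0367202.
Posterior ∝ prior × likelihood. Numerator for 1: 0.18·0.166667 = 0.03.
Normalizing constant: 0.18·0.166667 + 0.23·0.172526 + 0.59·0.0367202 = 0.0913458.
P(1 | observation) = 0.03 / 0.0913458 = 0.328422.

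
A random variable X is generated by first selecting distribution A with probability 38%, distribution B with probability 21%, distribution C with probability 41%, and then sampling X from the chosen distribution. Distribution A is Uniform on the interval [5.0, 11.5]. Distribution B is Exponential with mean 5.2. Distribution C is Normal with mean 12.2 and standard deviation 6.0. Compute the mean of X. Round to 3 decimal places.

Component means — A: 8.25; B: 5.2; C: 12.2.
E[X] = 0.38·8.25 + 0.21·5.2 + 0.41·12.2 = 9.229.

9.229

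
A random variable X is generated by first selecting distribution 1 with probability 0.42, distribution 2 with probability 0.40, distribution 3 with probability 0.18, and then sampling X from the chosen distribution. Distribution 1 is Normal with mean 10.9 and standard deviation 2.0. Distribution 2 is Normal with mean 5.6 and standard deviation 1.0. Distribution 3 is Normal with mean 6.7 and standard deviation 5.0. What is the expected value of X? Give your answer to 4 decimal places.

8.0240

Component means — 1: 10.9; 2: 5.6; 3: 6.7.
E[X] = 0.42·10.9 + 0.4·5.6 + 0.18·6.7 = 8.024.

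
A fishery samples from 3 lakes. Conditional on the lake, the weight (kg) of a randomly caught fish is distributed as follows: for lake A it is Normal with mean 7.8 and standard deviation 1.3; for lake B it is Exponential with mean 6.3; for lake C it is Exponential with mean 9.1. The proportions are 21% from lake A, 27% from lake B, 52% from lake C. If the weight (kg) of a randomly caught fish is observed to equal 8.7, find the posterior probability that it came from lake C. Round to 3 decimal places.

0.263

Likelihoods f(8.7 | ·): A: 0.241485; B: 0.0398951; C: 0.0422429.
Posterior ∝ prior × likelihood. Numerator for C: 0.52·0.0422429 = 0.0219663.
Normalizing constant: 0.21·0.241485 + 0.27·0.0398951 + 0.52·0.0422429 = 0.0834499.
P(C | observation) = 0.0219663 / 0.0834499 = 0.263228.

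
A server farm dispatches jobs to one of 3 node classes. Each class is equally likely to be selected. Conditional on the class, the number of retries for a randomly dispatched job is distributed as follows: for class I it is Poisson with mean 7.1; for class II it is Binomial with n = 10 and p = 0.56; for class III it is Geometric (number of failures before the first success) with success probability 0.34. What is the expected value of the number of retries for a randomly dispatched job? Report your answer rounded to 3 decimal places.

4.880

Component means — I: 7.1; II: 5.6; III: 1.94118.
E[X] = 0.333333·7.1 + 0.333333·5.6 + 0.333333·1.94118 = 4.88039.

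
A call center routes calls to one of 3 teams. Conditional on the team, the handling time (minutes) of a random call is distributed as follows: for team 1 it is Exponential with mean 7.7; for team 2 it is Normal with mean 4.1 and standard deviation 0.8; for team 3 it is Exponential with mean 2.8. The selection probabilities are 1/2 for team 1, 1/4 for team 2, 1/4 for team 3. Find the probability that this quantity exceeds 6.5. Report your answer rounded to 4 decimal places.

Conditional on each team, P(X > 6.5): 1: 0.42992; 2: 0.0013499; 3: 0.0981333.
By total probability, P(X > 6.5) = 0.5·0.42992 + 0.25·0.0013499 + 0.25·0.0981333 = 0.239831.

0.2398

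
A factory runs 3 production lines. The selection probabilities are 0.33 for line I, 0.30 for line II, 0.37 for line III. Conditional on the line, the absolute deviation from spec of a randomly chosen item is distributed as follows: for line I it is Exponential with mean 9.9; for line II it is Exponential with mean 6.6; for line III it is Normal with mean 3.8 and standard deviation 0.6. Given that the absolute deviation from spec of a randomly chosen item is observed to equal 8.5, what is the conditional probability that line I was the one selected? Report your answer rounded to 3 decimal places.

Likelihoods f(8.5 | ·): I: 0.0428041; II: 0.0417963; III: 3.15038e-14.
Posterior ∝ prior × likelihood. Numerator for I: 0.33·0.0428041 = 0.0141254.
Normalizing constant: 0.33·0.0428041 + 0.3·0.0417963 + 0.37·3.15038e-14 = 0.0266642.
P(I | observation) = 0.0141254 / 0.0266642 = 0.529749.

0.530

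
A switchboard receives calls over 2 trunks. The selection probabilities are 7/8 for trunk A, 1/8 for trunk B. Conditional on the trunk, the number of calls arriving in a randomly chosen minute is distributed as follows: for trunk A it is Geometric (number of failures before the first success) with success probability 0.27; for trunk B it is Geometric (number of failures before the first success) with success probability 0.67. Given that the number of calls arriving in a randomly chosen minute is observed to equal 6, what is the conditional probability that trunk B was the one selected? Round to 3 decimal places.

Likelihoods P(X=6 | ·): A: 0.0408602; B: 0.000865284.
Posterior ∝ prior × likelihood. Numerator for B: 0.125·0.000865284 = 0.00010816.
Normalizing constant: 0.875·0.0408602 + 0.125·0.000865284 = 0.0358609.
P(B | observation) = 0.00010816 / 0.0358609 = 0.00301611.

0.003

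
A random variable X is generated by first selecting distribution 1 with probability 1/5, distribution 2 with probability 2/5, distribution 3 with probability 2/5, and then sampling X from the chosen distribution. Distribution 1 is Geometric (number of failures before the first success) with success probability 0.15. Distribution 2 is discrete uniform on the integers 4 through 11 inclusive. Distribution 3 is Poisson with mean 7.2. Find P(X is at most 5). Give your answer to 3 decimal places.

0.335

Conditional on each component, P(X ≤ 5): 1: 0.62285; 2: 0.25; 3: 0.275897.
By total probability, P(X ≤ 5) = 0.2·0.62285 + 0.4·0.25 + 0.4·0.275897 = 0.334929.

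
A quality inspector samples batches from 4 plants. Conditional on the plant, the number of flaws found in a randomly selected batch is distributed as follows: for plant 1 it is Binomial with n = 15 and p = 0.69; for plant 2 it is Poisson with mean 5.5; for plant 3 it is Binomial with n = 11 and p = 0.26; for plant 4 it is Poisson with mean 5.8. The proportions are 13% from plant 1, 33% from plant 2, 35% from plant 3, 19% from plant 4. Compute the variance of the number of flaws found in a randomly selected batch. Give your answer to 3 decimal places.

9.533

Per component, 1: μ=10.35, E[X²]=110.331; 2: μ=5.5, E[X²]=35.75; 3: μ=2.86, E[X²]=10.296; 4: μ=5.8, E[X²]=39.44.
E[X] = 0.13·10.35 + 0.33·5.5 + 0.35·2.86 + 0.19·5.8 = 5.2635.
E[X²] = 0.13·110.331 + 0.33·35.75 + 0.35·10.296 + 0.19·39.44 = 37.2377.
Var(X) = E[X²] − (E[X])² = 37.2377 − 27.7044 = 9.5333.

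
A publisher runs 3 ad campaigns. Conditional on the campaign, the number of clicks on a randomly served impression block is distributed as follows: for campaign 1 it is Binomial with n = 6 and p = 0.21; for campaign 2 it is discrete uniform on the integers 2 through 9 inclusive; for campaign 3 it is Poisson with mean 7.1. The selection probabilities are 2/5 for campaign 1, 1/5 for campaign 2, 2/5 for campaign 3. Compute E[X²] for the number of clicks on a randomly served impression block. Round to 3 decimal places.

For each component E[X²] = Var + (mean)², giving 1: 2.583; 2: 35.5; 3: 57.51.
Overall E[X²] = 0.4·2.583 + 0.2·35.5 + 0.4·57.51 = 31.1372.

31.137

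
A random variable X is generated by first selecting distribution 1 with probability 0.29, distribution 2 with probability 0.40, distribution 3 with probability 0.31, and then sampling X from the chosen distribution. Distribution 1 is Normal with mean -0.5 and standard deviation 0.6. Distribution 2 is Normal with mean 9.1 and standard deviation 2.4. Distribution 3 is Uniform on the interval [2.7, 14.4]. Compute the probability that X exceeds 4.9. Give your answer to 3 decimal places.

0.636

Conditional on each component, P(X > 4.9): 1: 0; 2: 0.959941; 3: 0.811966.
By total probability, P(X > 4.9) = 0.29·0 + 0.4·0.959941 + 0.31·0.811966 = 0.635686.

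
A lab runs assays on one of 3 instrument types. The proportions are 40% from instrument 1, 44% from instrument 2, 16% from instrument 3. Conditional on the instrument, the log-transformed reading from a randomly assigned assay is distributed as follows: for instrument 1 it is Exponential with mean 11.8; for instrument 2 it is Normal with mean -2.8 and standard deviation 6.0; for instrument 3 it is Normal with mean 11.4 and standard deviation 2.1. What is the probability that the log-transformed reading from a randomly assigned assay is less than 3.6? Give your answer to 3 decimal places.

0.482

Conditional on each instrument, P(X < 3.6): 1: 0.262939; 2: 0.856939; 3: 0.000101889.
By total probability, P(X < 3.6) = 0.4·0.262939 + 0.44·0.856939 + 0.16·0.000101889 = 0.482245.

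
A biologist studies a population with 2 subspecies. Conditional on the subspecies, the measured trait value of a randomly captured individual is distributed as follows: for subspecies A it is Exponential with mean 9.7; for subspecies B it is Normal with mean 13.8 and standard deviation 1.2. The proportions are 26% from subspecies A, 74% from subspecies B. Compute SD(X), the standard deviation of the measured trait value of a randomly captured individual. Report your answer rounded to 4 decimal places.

Per component, A: μ=9.7, E[X²]=188.18; B: μ=13.8, E[X²]=191.88.
E[X] = 0.26·9.7 + 0.74·13.8 = 12.734.
E[X²] = 0.26·188.18 + 0.74·191.88 = 190.918.
Var(X) = E[X²] − (E[X])² = 190.918 − 162.155 = 28.7632.
SD(X) = √28.7632 = 5.36314.

5.3631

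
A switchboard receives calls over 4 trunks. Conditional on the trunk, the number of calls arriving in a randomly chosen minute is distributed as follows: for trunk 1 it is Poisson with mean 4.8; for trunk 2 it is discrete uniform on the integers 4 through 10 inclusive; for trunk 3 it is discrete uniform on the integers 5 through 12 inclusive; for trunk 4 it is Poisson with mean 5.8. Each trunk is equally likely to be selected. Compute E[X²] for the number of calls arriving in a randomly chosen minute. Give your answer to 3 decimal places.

49.445

For each component E[X²] = Var + (mean)², giving 1: 27.84; 2: 53; 3: 77.5; 4: 39.44.
Overall E[X²] = 0.25·27.84 + 0.25·53 + 0.25·77.5 + 0.25·39.44 = 49.445.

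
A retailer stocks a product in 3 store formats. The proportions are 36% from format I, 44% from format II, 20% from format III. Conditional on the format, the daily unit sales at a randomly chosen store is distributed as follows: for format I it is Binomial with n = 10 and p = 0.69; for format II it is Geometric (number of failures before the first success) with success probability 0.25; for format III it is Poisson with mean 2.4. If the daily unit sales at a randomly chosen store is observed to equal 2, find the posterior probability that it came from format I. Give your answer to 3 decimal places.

0.006

Likelihoods P(X=2 | ·): I: 0.00182728; II: 0.140625; III: 0.261268.
Posterior ∝ prior × likelihood. Numerator for I: 0.36·0.00182728 = 0.00065782.
Normalizing constant: 0.36·0.00182728 + 0.44·0.140625 + 0.2·0.261268 = 0.114786.
P(I | observation) = 0.00065782 / 0.114786 = 0.00573082.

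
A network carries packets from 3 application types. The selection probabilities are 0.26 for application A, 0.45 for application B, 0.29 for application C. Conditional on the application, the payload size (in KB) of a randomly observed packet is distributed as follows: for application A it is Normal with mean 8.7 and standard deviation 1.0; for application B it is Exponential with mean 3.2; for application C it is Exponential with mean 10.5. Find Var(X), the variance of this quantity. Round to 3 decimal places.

Per component, A: μ=8.7, E[X²]=76.69; B: μ=3.2, E[X²]=20.48; C: μ=10.5, E[X²]=220.5.
E[X] = 0.26·8.7 + 0.45·3.2 + 0.29·10.5 = 6.747.
E[X²] = 0.26·76.69 + 0.45·20.48 + 0.29·220.5 = 93.1004.
Var(X) = E[X²] − (E[X])² = 93.1004 − 45.522 = 47.5784.

47.578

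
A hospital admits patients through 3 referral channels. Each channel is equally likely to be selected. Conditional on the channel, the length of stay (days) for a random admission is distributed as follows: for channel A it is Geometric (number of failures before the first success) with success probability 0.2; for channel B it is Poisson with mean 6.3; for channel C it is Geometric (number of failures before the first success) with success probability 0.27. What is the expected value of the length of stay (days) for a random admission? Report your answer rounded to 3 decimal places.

4.335

Component means — A: 4; B: 6.3; C: 2.7037.
E[X] = 0.333333·4 + 0.333333·6.3 + 0.333333·2.7037 = 4.33457.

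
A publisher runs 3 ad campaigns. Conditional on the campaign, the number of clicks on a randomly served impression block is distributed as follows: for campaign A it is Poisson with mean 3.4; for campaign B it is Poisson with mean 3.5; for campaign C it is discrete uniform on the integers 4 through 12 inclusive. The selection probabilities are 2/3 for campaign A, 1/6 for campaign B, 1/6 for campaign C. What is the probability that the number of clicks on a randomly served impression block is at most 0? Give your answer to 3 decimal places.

Conditional on each campaign, P(X ≤ 0): A: 0.0333733; B: 0.0301974; C: 0.
By total probability, P(X ≤ 0) = 0.666667·0.0333733 + 0.166667·0.0301974 + 0.166667·0 = 0.0272817.

0.027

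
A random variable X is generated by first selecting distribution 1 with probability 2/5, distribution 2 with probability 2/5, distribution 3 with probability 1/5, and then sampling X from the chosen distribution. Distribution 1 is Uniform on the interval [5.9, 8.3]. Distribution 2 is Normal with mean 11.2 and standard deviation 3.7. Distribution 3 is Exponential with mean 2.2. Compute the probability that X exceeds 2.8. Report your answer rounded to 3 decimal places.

0.851

Conditional on each component, P(X > 2.8): 1: 1; 2: 0.988404; 3: 0.280067.
By total probability, P(X > 2.8) = 0.4·1 + 0.4·0.988404 + 0.2·0.280067 = 0.851375.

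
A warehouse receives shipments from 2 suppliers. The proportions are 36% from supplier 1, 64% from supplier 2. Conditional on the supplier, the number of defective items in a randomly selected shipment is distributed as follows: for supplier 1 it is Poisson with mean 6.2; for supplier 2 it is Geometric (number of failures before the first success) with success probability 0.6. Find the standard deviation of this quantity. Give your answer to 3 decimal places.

Per component, 1: μ=6.2, E[X²]=44.64; 2: μ=0.666667, E[X²]=1.55556.
E[X] = 0.36·6.2 + 0.64·0.666667 = 2.65867.
E[X²] = 0.36·44.64 + 0.64·1.55556 = 17.066.
Var(X) = E[X²] − (E[X])² = 17.066 − 7.06851 = 9.99745.
SD(X) = √9.99745 = 3.16187.

3.162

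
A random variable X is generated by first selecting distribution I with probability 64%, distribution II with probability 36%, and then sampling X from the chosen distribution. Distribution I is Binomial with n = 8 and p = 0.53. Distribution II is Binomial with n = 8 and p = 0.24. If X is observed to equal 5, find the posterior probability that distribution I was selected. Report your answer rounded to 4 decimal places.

0.9567

Likelihoods P(X=5 | ·): I: 0.243143; II: 0.0195742.
Posterior ∝ prior × likelihood. Numerator for I: 0.64·0.243143 = 0.155611.
Normalizing constant: 0.64·0.243143 + 0.36·0.0195742 = 0.162658.
P(I | observation) = 0.155611 / 0.162658 = 0.956678.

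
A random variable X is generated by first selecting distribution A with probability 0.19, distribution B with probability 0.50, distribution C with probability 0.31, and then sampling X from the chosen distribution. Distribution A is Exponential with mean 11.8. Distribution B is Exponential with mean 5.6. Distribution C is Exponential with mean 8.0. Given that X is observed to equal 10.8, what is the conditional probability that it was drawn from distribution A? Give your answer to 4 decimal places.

Likelihoods f(10.8 | ·): A: 0.0339335; B: 0.0259564; C: 0.032405.
Posterior ∝ prior × likelihood. Numerator for A: 0.19·0.0339335 = 0.00644736.
Normalizing constant: 0.19·0.0339335 + 0.5·0.0259564 + 0.31·0.032405 = 0.0294711.
P(A | observation) = 0.00644736 / 0.0294711 = 0.218769.

0.2188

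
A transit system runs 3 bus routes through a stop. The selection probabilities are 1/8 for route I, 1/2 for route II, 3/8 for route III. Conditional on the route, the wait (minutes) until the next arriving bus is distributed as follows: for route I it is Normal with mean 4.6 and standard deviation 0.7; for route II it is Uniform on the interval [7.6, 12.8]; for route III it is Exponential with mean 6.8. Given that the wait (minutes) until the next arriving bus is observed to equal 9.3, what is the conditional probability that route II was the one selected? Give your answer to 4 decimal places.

0.8725

Likelihoods f(9.3 | ·): I: 9.25678e-11; II: 0.192308; III: 0.0374567.
Posterior ∝ prior × likelihood. Numerator for II: 0.5·0.192308 = 0.0961538.
Normalizing constant: 0.125·9.25678e-11 + 0.5·0.192308 + 0.375·0.0374567 = 0.1102.
P(II | observation) = 0.0961538 / 0.1102 = 0.872539.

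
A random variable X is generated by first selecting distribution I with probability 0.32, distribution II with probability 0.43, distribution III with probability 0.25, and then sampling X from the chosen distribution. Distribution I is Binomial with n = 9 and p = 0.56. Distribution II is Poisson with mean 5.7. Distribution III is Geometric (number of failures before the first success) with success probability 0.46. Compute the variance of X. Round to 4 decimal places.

7.2565

Per component, I: μ=5.04, E[X²]=27.6192; II: μ=5.7, E[X²]=38.19; III: μ=1.17391, E[X²]=3.93006.
E[X] = 0.32·5.04 + 0.43·5.7 + 0.25·1.17391 = 4.35728.
E[X²] = 0.32·27.6192 + 0.43·38.19 + 0.25·3.93006 = 26.2424.
Var(X) = E[X²] − (E[X])² = 26.2424 − 18.9859 = 7.25648.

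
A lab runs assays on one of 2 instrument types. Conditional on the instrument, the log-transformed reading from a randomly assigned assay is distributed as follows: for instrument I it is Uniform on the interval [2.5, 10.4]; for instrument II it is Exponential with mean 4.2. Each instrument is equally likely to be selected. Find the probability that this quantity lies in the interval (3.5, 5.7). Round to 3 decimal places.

0.228

Conditional on each instrument, P(3.5 < X < 5.7): I: 0.278481; II: 0.177203.
By total probability, P(3.5 < X < 5.7) = 0.5·0.278481 + 0.5·0.177203 = 0.227842.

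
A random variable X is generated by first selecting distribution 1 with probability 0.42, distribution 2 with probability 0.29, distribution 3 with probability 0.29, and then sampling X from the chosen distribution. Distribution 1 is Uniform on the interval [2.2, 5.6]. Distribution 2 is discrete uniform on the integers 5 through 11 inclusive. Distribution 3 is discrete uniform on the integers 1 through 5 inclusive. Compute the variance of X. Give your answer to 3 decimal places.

Per component, 1: μ=3.9, E[X²]=16.1733; 2: μ=8, E[X²]=68; 3: μ=3, E[X²]=11.
E[X] = 0.42·3.9 + 0.29·8 + 0.29·3 = 4.828.
E[X²] = 0.42·16.1733 + 0.29·68 + 0.29·11 = 29.7028.
Var(X) = E[X²] − (E[X])² = 29.7028 − 23.3096 = 6.39322.

6.393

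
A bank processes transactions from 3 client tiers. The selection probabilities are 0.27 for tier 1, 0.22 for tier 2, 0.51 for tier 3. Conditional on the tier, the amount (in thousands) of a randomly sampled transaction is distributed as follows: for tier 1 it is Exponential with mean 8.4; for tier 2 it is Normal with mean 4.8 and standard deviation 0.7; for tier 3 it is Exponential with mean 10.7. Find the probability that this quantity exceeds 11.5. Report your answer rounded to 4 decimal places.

0.2428

Conditional on each tier, P(X > 11.5): 1: 0.254349; 2: 0; 3: 0.341378.
By total probability, P(X > 11.5) = 0.27·0.254349 + 0.22·0 + 0.51·0.341378 = 0.242777.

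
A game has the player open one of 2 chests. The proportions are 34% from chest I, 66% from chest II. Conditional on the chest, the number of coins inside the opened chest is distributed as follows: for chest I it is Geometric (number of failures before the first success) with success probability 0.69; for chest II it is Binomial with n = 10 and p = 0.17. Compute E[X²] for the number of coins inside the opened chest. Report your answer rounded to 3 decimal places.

3.129

For each component E[X²] = Var + (mean)², giving I: 0.852972; II: 4.301.
Overall E[X²] = 0.34·0.852972 + 0.66·4.301 = 3.12867.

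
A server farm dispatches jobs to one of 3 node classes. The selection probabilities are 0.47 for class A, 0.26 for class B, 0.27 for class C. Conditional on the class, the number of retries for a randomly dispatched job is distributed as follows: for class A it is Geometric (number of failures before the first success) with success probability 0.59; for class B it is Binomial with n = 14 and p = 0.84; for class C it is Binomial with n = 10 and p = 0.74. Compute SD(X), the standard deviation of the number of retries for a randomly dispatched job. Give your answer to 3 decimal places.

4.854

Per component, A: μ=0.694915, E[X²]=1.66073; B: μ=11.76, E[X²]=140.179; C: μ=7.4, E[X²]=56.684.
E[X] = 0.47·0.694915 + 0.26·11.76 + 0.27·7.4 = 5.38221.
E[X²] = 0.47·1.66073 + 0.26·140.179 + 0.27·56.684 = 52.5318.
Var(X) = E[X²] − (E[X])² = 52.5318 − 28.9682 = 23.5636.
SD(X) = √23.5636 = 4.85424.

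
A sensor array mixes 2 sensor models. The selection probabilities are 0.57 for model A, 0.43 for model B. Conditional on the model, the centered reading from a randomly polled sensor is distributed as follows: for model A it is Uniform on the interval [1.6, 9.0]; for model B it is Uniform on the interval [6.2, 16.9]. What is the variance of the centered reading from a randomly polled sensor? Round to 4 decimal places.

Per component, A: μ=5.3, E[X²]=32.6533; B: μ=11.55, E[X²]=142.943.
E[X] = 0.57·5.3 + 0.43·11.55 = 7.9875.
E[X²] = 0.57·32.6533 + 0.43·142.943 = 80.078.
Var(X) = E[X²] − (E[X])² = 80.078 − 63.8002 = 16.2779.

16.2779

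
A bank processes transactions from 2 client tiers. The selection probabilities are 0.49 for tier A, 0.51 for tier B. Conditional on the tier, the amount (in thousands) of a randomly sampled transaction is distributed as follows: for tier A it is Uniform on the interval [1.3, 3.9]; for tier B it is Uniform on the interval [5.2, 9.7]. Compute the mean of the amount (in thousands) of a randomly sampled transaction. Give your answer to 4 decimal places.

5.0735

Component means — A: 2.6; B: 7.45.
E[X] = 0.49·2.6 + 0.51·7.45 = 5.0735.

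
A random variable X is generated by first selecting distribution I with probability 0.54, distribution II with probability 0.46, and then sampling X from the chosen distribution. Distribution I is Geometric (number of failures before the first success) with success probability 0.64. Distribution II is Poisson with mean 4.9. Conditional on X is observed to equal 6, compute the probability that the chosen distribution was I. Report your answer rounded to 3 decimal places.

Likelihoods P(X=6 | ·): I: 0.00139314; II: 0.143153.
Posterior ∝ prior × likelihood. Numerator for I: 0.54·0.00139314 = 0.000752296.
Normalizing constant: 0.54·0.00139314 + 0.46·0.143153 = 0.0666028.
P(I | observation) = 0.000752296 / 0.0666028 = 0.0112953.

0.011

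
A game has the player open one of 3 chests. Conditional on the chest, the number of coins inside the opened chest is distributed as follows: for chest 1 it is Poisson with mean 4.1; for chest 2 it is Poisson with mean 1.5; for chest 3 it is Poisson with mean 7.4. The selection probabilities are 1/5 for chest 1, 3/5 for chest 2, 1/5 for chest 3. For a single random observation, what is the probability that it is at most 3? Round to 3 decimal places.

Conditional on each chest, P(X ≤ 3): 1: 0.414182; 2: 0.934358; 3: 0.063153.
By total probability, P(X ≤ 3) = 0.2·0.414182 + 0.6·0.934358 + 0.2·0.063153 = 0.656081.

0.656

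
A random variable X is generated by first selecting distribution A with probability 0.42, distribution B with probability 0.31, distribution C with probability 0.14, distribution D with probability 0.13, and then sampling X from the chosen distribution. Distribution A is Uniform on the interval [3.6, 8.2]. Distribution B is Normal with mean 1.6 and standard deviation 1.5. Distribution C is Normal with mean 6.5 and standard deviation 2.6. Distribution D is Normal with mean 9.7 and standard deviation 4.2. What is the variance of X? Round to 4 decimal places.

Per component, A: μ=5.9, E[X²]=36.5733; B: μ=1.6, E[X²]=4.81; C: μ=6.5, E[X²]=49.01; D: μ=9.7, E[X²]=111.73.
E[X] = 0.42·5.9 + 0.31·1.6 + 0.14·6.5 + 0.13·9.7 = 5.145.
E[X²] = 0.42·36.5733 + 0.31·4.81 + 0.14·49.01 + 0.13·111.73 = 38.2382.
Var(X) = E[X²] − (E[X])² = 38.2382 − 26.471 = 11.7672.

11.7672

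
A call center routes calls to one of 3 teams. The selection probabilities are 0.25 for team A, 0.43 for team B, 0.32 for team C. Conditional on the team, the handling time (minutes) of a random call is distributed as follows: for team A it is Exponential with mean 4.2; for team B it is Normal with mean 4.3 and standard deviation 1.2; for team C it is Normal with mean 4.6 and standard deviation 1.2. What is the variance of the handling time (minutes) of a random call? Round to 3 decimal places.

Per component, A: μ=4.2, E[X²]=35.28; B: μ=4.3, E[X²]=19.93; C: μ=4.6, E[X²]=22.6.
E[X] = 0.25·4.2 + 0.43·4.3 + 0.32·4.6 = 4.371.
E[X²] = 0.25·35.28 + 0.43·19.93 + 0.32·22.6 = 24.6219.
Var(X) = E[X²] − (E[X])² = 24.6219 − 19.1056 = 5.51626.

5.516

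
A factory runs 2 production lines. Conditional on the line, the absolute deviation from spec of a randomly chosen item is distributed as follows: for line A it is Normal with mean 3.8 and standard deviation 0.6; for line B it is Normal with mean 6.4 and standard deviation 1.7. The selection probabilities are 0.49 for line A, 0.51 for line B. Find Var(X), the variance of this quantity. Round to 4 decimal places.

3.3396

Per component, A: μ=3.8, E[X²]=14.8; B: μ=6.4, E[X²]=43.85.
E[X] = 0.49·3.8 + 0.51·6.4 = 5.126.
E[X²] = 0.49·14.8 + 0.51·43.85 = 29.6155.
Var(X) = E[X²] − (E[X])² = 29.6155 − 26.2759 = 3.33962.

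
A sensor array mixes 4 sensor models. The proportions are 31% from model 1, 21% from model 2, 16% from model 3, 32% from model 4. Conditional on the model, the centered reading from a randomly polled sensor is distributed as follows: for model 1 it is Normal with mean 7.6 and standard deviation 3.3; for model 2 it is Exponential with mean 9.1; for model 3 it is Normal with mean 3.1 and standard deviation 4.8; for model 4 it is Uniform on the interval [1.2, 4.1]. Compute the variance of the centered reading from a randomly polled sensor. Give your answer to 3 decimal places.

Per component, 1: μ=7.6, E[X²]=68.65; 2: μ=9.1, E[X²]=165.62; 3: μ=3.1, E[X²]=32.65; 4: μ=2.65, E[X²]=7.72333.
E[X] = 0.31·7.6 + 0.21·9.1 + 0.16·3.1 + 0.32·2.65 = 5.611.
E[X²] = 0.31·68.65 + 0.21·165.62 + 0.16·32.65 + 0.32·7.72333 = 63.7572.
Var(X) = E[X²] − (E[X])² = 63.7572 − 31.4833 = 32.2738.

32.274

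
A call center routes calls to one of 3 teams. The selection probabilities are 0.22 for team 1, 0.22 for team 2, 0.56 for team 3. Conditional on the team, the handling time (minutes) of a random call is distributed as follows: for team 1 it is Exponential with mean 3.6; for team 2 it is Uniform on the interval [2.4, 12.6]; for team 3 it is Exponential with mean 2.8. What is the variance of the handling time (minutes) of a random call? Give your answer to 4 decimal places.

Per component, 1: μ=3.6, E[X²]=25.92; 2: μ=7.5, E[X²]=64.92; 3: μ=2.8, E[X²]=15.68.
E[X] = 0.22·3.6 + 0.22·7.5 + 0.56·2.8 = 4.01.
E[X²] = 0.22·25.92 + 0.22·64.92 + 0.56·15.68 = 28.7656.
Var(X) = E[X²] − (E[X])² = 28.7656 − 16.0801 = 12.6855.

12.6855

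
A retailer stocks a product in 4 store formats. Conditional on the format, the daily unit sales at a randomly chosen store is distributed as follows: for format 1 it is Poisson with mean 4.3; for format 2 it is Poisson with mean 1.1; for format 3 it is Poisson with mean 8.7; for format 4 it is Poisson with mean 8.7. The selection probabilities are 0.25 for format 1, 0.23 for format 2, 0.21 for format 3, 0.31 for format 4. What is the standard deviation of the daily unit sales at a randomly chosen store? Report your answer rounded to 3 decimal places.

Per component, 1: μ=4.3, E[X²]=22.79; 2: μ=1.1, E[X²]=2.31; 3: μ=8.7, E[X²]=84.39; 4: μ=8.7, E[X²]=84.39.
E[X] = 0.25·4.3 + 0.23·1.1 + 0.21·8.7 + 0.31·8.7 = 5.852.
E[X²] = 0.25·22.79 + 0.23·2.31 + 0.21·84.39 + 0.31·84.39 = 50.1116.
Var(X) = E[X²] − (E[X])² = 50.1116 − 34.2459 = 15.8657.
SD(X) = √15.8657 = 3.98318.

3.983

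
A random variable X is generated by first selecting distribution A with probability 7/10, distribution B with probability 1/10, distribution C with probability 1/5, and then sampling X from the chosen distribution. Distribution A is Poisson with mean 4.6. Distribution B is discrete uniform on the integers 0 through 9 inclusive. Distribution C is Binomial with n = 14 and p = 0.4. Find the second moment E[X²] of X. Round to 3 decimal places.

For each component E[X²] = Var + (mean)², giving A: 25.76; B: 28.5; C: 34.72.
Overall E[X²] = 0.7·25.76 + 0.1·28.5 + 0.2·34.72 = 27.826.

27.826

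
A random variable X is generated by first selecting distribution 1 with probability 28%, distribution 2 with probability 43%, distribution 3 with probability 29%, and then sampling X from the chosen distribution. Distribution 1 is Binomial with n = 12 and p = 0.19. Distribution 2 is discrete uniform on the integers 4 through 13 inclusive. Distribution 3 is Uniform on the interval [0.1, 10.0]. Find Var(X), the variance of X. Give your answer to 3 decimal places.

Per component, 1: μ=2.28, E[X²]=7.0452; 2: μ=8.5, E[X²]=80.5; 3: μ=5.05, E[X²]=33.67.
E[X] = 0.28·2.28 + 0.43·8.5 + 0.29·5.05 = 5.7579.
E[X²] = 0.28·7.0452 + 0.43·80.5 + 0.29·33.67 = 46.352.
Var(X) = E[X²] − (E[X])² = 46.352 − 33.1534 = 13.1985.

13.199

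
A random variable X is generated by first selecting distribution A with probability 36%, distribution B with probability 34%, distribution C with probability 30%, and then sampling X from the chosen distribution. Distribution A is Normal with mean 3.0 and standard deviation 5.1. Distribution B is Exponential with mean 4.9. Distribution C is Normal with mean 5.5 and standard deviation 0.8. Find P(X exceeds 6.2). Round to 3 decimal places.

0.249

Conditional on each component, P(X > 6.2): A: 0.265182; B: 0.282153; C: 0.190787.
By total probability, P(X > 6.2) = 0.36·0.265182 + 0.34·0.282153 + 0.3·0.190787 = 0.248634.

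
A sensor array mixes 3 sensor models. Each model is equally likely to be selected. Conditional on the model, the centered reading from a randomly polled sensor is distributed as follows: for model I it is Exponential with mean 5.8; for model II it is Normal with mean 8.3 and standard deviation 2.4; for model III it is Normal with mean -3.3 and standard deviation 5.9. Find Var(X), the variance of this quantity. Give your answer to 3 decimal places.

49.583

Per component, I: μ=5.8, E[X²]=67.28; II: μ=8.3, E[X²]=74.65; III: μ=-3.3, E[X²]=45.7.
E[X] = 0.333333·5.8 + 0.333333·8.3 + 0.333333·-3.3 = 3.6.
E[X²] = 0.333333·67.28 + 0.333333·74.65 + 0.333333·45.7 = 62.5433.
Var(X) = E[X²] − (E[X])² = 62.5433 − 12.96 = 49.5833.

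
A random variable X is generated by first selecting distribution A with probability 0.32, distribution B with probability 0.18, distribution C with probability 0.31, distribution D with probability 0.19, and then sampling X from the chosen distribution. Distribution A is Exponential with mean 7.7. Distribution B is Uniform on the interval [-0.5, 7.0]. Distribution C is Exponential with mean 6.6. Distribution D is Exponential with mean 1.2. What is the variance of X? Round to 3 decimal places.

Per component, A: μ=7.7, E[X²]=118.58; B: μ=3.25, E[X²]=15.25; C: μ=6.6, E[X²]=87.12; D: μ=1.2, E[X²]=2.88.
E[X] = 0.32·7.7 + 0.18·3.25 + 0.31·6.6 + 0.19·1.2 = 5.323.
E[X²] = 0.32·118.58 + 0.18·15.25 + 0.31·87.12 + 0.19·2.88 = 68.245.
Var(X) = E[X²] − (E[X])² = 68.245 − 28.3343 = 39.9107.

39.911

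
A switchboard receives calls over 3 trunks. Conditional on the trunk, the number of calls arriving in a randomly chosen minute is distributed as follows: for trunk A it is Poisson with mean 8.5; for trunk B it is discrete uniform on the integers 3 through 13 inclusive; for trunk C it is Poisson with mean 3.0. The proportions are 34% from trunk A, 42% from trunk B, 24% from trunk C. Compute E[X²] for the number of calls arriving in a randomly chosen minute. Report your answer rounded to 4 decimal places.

For each component E[X²] = Var + (mean)², giving A: 80.75; B: 74; C: 12.
Overall E[X²] = 0.34·80.75 + 0.42·74 + 0.24·12 = 61.415.

61.4150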